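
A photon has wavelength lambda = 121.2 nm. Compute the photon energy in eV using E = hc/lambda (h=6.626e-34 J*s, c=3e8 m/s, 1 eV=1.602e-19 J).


E = hc / lambda
= (6.626e-34)(3e8) / (121.2e-9)
= 1.9878e-25 / 1.2120e-07
= 1.6401e-18 J
Converting to eV: 1.6401e-18 / 1.602e-19
= 10.2378 eV

10.2378


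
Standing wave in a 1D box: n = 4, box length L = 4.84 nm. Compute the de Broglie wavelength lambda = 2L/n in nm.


lambda = 2L / n
= 2 * 4.84 / 4
= 9.68 / 4
= 2.42 nm

2.42


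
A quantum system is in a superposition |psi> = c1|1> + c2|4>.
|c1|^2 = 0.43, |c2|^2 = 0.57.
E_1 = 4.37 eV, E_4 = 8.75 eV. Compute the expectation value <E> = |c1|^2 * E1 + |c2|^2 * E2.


<E> = |c1|^2 * E1 + |c2|^2 * E2
= 0.43 * 4.37 + 0.57 * 8.75
= 1.8791 + 4.9875
= 6.8666 eV

6.8666


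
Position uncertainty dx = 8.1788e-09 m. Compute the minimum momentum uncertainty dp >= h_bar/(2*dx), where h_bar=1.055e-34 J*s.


dp = h_bar / (2 * dx)
= 1.055e-34 / (2 * 8.1788e-09)
= 1.055e-34 / 1.6358e-08
= 6.4496e-27 kg*m/s

6.4496e-27


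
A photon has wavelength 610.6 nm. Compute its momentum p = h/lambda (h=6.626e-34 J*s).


p = h / lambda
= 6.626e-34 / (610.6e-9)
= 6.626e-34 / 6.1060e-07
= 1.0852e-27 kg*m/s

1.0852e-27


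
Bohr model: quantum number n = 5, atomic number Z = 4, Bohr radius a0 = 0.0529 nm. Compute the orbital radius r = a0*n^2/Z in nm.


r = a0 * n^2 / Z
= 0.0529 * 5^2 / 4
= 0.0529 * 25 / 4
= 0.3306 nm

0.3306


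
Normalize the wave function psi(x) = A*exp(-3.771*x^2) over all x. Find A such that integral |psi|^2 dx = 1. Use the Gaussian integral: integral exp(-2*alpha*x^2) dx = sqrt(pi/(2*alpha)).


integral |psi|^2 dx = A^2 * sqrt(pi/(2*alpha)) = 1
A^2 = sqrt(2*alpha/pi)
= sqrt(2 * 3.771 / pi)
= 1.549417
A = sqrt(1.549417)
= 1.2448

1.2448


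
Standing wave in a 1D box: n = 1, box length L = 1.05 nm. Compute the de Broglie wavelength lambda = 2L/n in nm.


lambda = 2L / n
= 2 * 1.05 / 1
= 2.1 / 1
= 2.1 nm

2.1


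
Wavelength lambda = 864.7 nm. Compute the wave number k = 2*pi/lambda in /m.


k = 2 * pi / lambda
= 6.2832 / (864.7e-9)
= 6.2832 / 8.6470e-07
= 7.2663e+06 /m

7.2663e+06


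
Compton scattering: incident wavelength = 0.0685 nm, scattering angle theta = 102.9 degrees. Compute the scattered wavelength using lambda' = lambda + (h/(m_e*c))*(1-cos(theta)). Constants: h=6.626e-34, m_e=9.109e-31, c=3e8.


Compton wavelength: h/(m_e*c) = 2.4247e-12 m
d_lambda = 2.4247e-12 * (1 - cos(102.9 deg))
= 2.4247e-12 * 1.22325
= 2.9660e-12 m = 0.002966 nm
lambda' = 0.0685 + 0.002966
= 0.071466 nm

0.071466


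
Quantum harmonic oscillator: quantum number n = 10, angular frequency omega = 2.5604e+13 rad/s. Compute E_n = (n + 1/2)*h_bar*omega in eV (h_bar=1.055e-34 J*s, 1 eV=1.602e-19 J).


E = (n + 1/2) * h_bar * omega
= (10 + 0.5) * 1.055e-34 * 2.5604e+13
= 10.5 * 2.7012e-21
= 2.8363e-20 J
= 0.177 eV

0.177


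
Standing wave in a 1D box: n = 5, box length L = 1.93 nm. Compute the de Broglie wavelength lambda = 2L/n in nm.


lambda = 2L / n
= 2 * 1.93 / 5
= 3.86 / 5
= 0.772 nm

0.772


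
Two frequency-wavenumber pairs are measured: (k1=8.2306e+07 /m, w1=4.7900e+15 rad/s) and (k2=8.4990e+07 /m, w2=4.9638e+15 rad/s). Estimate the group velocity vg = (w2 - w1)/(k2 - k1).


vg = (w2 - w1) / (k2 - k1)
= (4.9638e+15 - 4.7900e+15) / (8.4990e+07 - 8.2306e+07)
= 1.7380e+14 / 2.6840e+06
= 6.4754e+07 m/s

6.4754e+07


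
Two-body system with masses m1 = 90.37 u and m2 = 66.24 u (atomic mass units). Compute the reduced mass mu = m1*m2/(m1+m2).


mu = m1 * m2 / (m1 + m2)
= 90.37 * 66.24 / (90.37 + 66.24)
= 5986.1088 / 156.61
= 38.223 u

38.223


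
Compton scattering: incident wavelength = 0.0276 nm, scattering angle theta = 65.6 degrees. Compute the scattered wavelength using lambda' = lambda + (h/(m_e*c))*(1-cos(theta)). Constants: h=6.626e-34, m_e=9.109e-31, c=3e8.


Compton wavelength: h/(m_e*c) = 2.4247e-12 m
d_lambda = 2.4247e-12 * (1 - cos(65.6 deg))
= 2.4247e-12 * 0.586896
= 1.4231e-12 m = 0.001423 nm
lambda' = 0.0276 + 0.001423
= 0.029023 nm

0.029023


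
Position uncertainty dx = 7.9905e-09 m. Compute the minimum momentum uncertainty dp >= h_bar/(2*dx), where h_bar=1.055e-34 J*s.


dp = h_bar / (2 * dx)
= 1.055e-34 / (2 * 7.9905e-09)
= 1.055e-34 / 1.5981e-08
= 6.6016e-27 kg*m/s

6.6016e-27


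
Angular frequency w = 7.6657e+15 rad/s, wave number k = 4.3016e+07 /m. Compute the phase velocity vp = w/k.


vp = w / k
= 7.6657e+15 / 4.3016e+07
= 1.7821e+08 m/s

1.7821e+08


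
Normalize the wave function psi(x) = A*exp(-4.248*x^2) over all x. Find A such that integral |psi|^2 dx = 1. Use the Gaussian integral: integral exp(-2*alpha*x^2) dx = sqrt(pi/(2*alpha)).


integral |psi|^2 dx = A^2 * sqrt(pi/(2*alpha)) = 1
A^2 = sqrt(2*alpha/pi)
= sqrt(2 * 4.248 / pi)
= 1.644494
A = sqrt(1.644494)
= 1.2824

1.2824


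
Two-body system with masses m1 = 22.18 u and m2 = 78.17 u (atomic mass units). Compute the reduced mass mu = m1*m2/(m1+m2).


mu = m1 * m2 / (m1 + m2)
= 22.18 * 78.17 / (22.18 + 78.17)
= 1733.8106 / 100.35
= 17.2776 u

17.2776


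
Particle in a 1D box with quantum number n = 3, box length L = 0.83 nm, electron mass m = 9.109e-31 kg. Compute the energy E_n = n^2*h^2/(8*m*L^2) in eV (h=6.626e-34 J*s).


E = n^2 * h^2 / (8 * m * L^2)
= 3^2 * (6.626e-34)^2 / (8 * 9.109e-31 * (0.83e-9)^2)
= 9 * 4.3904e-67 / (8 * 9.109e-31 * 6.8890e-19)
= 7.8710e-19 J
= 4.9132 eV

4.9132


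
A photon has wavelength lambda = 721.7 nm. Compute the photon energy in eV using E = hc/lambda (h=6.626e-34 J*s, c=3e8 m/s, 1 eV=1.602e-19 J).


E = hc / lambda
= (6.626e-34)(3e8) / (721.7e-9)
= 1.9878e-25 / 7.2170e-07
= 2.7543e-19 J
Converting to eV: 2.7543e-19 / 1.602e-19
= 1.7193 eV

1.7193


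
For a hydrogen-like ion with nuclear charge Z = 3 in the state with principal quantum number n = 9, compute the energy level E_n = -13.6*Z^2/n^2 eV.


E_n = -13.6 * Z^2 / n^2
= -13.6 * 3^2 / 9^2
= -13.6 * 9 / 81
= -1.5111 eV

-1.5111


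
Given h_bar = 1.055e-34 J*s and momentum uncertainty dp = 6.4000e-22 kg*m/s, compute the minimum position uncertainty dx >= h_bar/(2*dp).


dx = h_bar / (2 * dp)
= 1.055e-34 / (2 * 6.4000e-22)
= 1.055e-34 / 1.2800e-21
= 8.2422e-14 m

8.2422e-14


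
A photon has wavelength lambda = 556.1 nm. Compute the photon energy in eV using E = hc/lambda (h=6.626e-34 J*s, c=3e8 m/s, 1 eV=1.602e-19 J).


E = hc / lambda
= (6.626e-34)(3e8) / (556.1e-9)
= 1.9878e-25 / 5.5610e-07
= 3.5745e-19 J
Converting to eV: 3.5745e-19 / 1.602e-19
= 2.2313 eV

2.2313


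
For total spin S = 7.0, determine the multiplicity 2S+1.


Spin multiplicity = 2S + 1
= 2 * 7.0 + 1
= 14.0 + 1
= 15

15


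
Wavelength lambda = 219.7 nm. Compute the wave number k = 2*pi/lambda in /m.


k = 2 * pi / lambda
= 6.2832 / (219.7e-9)
= 6.2832 / 2.1970e-07
= 2.8599e+07 /m

2.8599e+07


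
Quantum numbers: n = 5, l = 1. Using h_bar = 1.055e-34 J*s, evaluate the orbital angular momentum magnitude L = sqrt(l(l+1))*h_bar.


L = sqrt(l*(l+1)) * h_bar
= sqrt(1 * 2) * 1.055e-34
= sqrt(2) * 1.055e-34
= 1.4142 * 1.055e-34
= 1.4920e-34 J*s

1.4920e-34


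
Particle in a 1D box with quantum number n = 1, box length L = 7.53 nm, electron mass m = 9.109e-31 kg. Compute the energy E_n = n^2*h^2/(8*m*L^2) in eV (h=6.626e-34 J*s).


E = n^2 * h^2 / (8 * m * L^2)
= 1^2 * (6.626e-34)^2 / (8 * 9.109e-31 * (7.53e-9)^2)
= 1 * 4.3904e-67 / (8 * 9.109e-31 * 5.6701e-17)
= 1.0626e-21 J
= 0.0066 eV

0.0066


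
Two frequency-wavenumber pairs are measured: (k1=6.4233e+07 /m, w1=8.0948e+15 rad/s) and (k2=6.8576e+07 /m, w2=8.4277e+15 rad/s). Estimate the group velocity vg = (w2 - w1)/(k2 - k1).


vg = (w2 - w1) / (k2 - k1)
= (8.4277e+15 - 8.0948e+15) / (6.8576e+07 - 6.4233e+07)
= 3.3290e+14 / 4.3430e+06
= 7.6652e+07 m/s

7.6652e+07


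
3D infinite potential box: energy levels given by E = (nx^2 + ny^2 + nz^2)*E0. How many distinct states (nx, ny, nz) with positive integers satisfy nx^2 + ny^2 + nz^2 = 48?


Enumerate all (nx, ny, nz) with nx^2 + ny^2 + nz^2 = 48:
(4,4,4)
Total degeneracy = 1

1


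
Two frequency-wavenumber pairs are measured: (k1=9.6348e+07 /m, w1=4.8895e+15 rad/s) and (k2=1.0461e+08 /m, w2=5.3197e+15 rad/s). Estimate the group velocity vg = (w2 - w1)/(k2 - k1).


vg = (w2 - w1) / (k2 - k1)
= (5.3197e+15 - 4.8895e+15) / (1.0461e+08 - 9.6348e+07)
= 4.3020e+14 / 8.2620e+06
= 5.2070e+07 m/s

5.2070e+07


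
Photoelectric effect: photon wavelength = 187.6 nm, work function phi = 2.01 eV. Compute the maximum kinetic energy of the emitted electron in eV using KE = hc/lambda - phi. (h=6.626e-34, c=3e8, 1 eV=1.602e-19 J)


E_photon = hc / lambda
= (6.626e-34)(3e8) / (187.6e-9)
= 1.0596e-18 J
= 6.6142 eV
KE = E_photon - phi
= 6.6142 - 2.01
= 4.6042 eV

4.6042


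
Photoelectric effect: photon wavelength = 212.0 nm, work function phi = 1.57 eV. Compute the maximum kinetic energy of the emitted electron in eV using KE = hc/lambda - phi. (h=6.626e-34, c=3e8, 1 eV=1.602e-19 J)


E_photon = hc / lambda
= (6.626e-34)(3e8) / (212.0e-9)
= 9.3764e-19 J
= 5.8529 eV
KE = E_photon - phi
= 5.8529 - 1.57
= 4.2829 eV

4.2829


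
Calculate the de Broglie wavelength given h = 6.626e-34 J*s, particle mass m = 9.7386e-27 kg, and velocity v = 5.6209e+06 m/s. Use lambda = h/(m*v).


lambda = h / (m * v)
= 6.626e-34 / (9.7386e-27 * 5.6209e+06)
= 6.626e-34 / 5.4740e-20
= 1.2105e-14 m

1.2105e-14


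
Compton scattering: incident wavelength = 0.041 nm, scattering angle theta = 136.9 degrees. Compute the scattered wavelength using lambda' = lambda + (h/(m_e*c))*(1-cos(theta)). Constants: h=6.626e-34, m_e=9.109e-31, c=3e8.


Compton wavelength: h/(m_e*c) = 2.4247e-12 m
d_lambda = 2.4247e-12 * (1 - cos(136.9 deg))
= 2.4247e-12 * 1.730162
= 4.1951e-12 m = 0.004195 nm
lambda' = 0.041 + 0.004195
= 0.045195 nm

0.045195


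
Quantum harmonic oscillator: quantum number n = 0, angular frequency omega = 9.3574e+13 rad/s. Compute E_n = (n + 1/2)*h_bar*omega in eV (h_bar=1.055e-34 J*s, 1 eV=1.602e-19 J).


E = (n + 1/2) * h_bar * omega
= (0 + 0.5) * 1.055e-34 * 9.3574e+13
= 0.5 * 9.8721e-21
= 4.9360e-21 J
= 0.0308 eV

0.0308


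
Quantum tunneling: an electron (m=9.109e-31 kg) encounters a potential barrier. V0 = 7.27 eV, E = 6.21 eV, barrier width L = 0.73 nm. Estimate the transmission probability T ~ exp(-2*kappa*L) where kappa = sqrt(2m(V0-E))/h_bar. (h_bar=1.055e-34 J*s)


V0 - E = 1.06 eV = 1.6981e-19 J
kappa = sqrt(2 * m * (V0-E)) / h_bar
= sqrt(2 * 9.109e-31 * 1.6981e-19) / 1.055e-34
= 5.2721e+09 /m
2*kappa*L = 2 * 5.2721e+09 * 0.73e-9
= 7.6972
T = exp(-7.6972) = 4.540795e-04

4.540795e-04


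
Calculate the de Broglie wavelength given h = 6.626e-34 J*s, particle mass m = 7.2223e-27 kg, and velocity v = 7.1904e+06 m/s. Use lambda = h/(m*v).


lambda = h / (m * v)
= 6.626e-34 / (7.2223e-27 * 7.1904e+06)
= 6.626e-34 / 5.1931e-20
= 1.2759e-14 m

1.2759e-14


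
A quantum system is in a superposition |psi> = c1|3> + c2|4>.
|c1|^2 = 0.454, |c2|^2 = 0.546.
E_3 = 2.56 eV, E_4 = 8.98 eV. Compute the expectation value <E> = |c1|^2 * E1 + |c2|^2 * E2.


<E> = |c1|^2 * E1 + |c2|^2 * E2
= 0.454 * 2.56 + 0.546 * 8.98
= 1.1622 + 4.9031
= 6.0653 eV

6.0653


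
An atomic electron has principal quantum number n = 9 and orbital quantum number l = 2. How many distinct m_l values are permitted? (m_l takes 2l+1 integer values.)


m_l ranges from -l to +l in integer steps
So m_l goes from -2 to +2
Count = 2l + 1 = 2*2 + 1
= 5

5


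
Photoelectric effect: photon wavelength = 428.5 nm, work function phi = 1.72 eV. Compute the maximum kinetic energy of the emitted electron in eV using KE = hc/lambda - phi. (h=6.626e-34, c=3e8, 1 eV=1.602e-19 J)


E_photon = hc / lambda
= (6.626e-34)(3e8) / (428.5e-9)
= 4.6390e-19 J
= 2.8957 eV
KE = E_photon - phi
= 2.8957 - 1.72
= 1.1757 eV

1.1757


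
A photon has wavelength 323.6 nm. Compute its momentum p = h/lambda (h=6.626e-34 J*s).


p = h / lambda
= 6.626e-34 / (323.6e-9)
= 6.626e-34 / 3.2360e-07
= 2.0476e-27 kg*m/s

2.0476e-27


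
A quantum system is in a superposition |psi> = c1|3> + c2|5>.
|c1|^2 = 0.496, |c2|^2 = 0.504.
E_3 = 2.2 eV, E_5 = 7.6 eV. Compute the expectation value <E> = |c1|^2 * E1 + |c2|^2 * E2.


<E> = |c1|^2 * E1 + |c2|^2 * E2
= 0.496 * 2.2 + 0.504 * 7.6
= 1.0912 + 3.8304
= 4.9216 eV

4.9216


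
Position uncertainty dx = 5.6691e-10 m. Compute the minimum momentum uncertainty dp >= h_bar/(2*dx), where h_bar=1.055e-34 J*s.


dp = h_bar / (2 * dx)
= 1.055e-34 / (2 * 5.6691e-10)
= 1.055e-34 / 1.1338e-09
= 9.3048e-26 kg*m/s

9.3048e-26


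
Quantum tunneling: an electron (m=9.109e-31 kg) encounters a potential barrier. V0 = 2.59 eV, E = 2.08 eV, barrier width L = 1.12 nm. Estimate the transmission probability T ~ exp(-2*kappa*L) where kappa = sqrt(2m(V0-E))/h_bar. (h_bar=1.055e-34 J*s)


V0 - E = 0.51 eV = 8.1702e-20 J
kappa = sqrt(2 * m * (V0-E)) / h_bar
= sqrt(2 * 9.109e-31 * 8.1702e-20) / 1.055e-34
= 3.6569e+09 /m
2*kappa*L = 2 * 3.6569e+09 * 1.12e-9
= 8.1915
T = exp(-8.1915) = 2.770043e-04

2.770043e-04


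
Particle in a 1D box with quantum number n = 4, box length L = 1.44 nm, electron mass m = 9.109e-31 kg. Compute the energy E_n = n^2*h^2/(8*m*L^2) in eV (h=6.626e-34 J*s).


E = n^2 * h^2 / (8 * m * L^2)
= 4^2 * (6.626e-34)^2 / (8 * 9.109e-31 * (1.44e-9)^2)
= 16 * 4.3904e-67 / (8 * 9.109e-31 * 2.0736e-18)
= 4.6488e-19 J
= 2.9018 eV

2.9018


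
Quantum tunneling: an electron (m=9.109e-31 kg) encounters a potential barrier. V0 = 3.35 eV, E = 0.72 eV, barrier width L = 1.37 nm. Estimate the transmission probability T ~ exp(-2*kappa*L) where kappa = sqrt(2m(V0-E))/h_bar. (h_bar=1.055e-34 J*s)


V0 - E = 2.63 eV = 4.2133e-19 J
kappa = sqrt(2 * m * (V0-E)) / h_bar
= sqrt(2 * 9.109e-31 * 4.2133e-19) / 1.055e-34
= 8.3044e+09 /m
2*kappa*L = 2 * 8.3044e+09 * 1.37e-9
= 22.754
T = exp(-22.754) = 1.312403e-10

1.312403e-10


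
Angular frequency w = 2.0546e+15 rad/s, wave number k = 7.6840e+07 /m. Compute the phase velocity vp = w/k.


vp = w / k
= 2.0546e+15 / 7.6840e+07
= 2.6739e+07 m/s

2.6739e+07


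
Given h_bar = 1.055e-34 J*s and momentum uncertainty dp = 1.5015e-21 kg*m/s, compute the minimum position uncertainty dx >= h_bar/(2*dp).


dx = h_bar / (2 * dp)
= 1.055e-34 / (2 * 1.5015e-21)
= 1.055e-34 / 3.0030e-21
= 3.5132e-14 m

3.5132e-14


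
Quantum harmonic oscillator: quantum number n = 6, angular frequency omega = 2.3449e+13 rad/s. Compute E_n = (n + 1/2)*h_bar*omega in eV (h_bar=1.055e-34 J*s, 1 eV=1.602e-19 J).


E = (n + 1/2) * h_bar * omega
= (6 + 0.5) * 1.055e-34 * 2.3449e+13
= 6.5 * 2.4739e-21
= 1.6080e-20 J
= 0.1004 eV

0.1004


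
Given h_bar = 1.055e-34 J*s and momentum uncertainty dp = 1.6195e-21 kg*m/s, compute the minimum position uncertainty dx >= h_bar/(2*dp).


dx = h_bar / (2 * dp)
= 1.055e-34 / (2 * 1.6195e-21)
= 1.055e-34 / 3.2390e-21
= 3.2572e-14 m

3.2572e-14


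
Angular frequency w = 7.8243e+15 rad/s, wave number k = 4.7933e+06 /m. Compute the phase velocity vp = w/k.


vp = w / k
= 7.8243e+15 / 4.7933e+06
= 1.6323e+09 m/s

1.6323e+09


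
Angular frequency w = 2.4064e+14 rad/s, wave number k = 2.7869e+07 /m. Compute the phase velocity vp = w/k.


vp = w / k
= 2.4064e+14 / 2.7869e+07
= 8.6347e+06 m/s

8.6347e+06


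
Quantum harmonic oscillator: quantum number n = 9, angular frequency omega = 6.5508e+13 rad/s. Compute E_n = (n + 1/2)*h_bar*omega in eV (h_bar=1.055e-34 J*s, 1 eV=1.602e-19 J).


E = (n + 1/2) * h_bar * omega
= (9 + 0.5) * 1.055e-34 * 6.5508e+13
= 9.5 * 6.9111e-21
= 6.5655e-20 J
= 0.4098 eV

0.4098


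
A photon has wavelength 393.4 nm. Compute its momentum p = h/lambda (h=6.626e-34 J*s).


p = h / lambda
= 6.626e-34 / (393.4e-9)
= 6.626e-34 / 3.9340e-07
= 1.6843e-27 kg*m/s

1.6843e-27


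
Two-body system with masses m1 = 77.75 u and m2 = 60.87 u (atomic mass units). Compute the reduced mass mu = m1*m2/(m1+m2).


mu = m1 * m2 / (m1 + m2)
= 77.75 * 60.87 / (77.75 + 60.87)
= 4732.6425 / 138.62
= 34.1411 u

34.1411


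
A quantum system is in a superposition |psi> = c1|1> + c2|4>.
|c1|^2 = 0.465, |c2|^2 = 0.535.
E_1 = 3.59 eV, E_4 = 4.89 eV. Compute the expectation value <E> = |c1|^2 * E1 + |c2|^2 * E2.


<E> = |c1|^2 * E1 + |c2|^2 * E2
= 0.465 * 3.59 + 0.535 * 4.89
= 1.6694 + 2.6162
= 4.2855 eV

4.2855


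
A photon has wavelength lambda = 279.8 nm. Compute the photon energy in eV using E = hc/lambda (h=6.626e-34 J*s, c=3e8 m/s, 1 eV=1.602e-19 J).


E = hc / lambda
= (6.626e-34)(3e8) / (279.8e-9)
= 1.9878e-25 / 2.7980e-07
= 7.1044e-19 J
Converting to eV: 7.1044e-19 / 1.602e-19
= 4.4347 eV

4.4347


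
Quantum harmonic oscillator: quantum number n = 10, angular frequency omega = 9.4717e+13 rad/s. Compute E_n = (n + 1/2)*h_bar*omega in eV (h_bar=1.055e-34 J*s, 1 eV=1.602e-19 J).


E = (n + 1/2) * h_bar * omega
= (10 + 0.5) * 1.055e-34 * 9.4717e+13
= 10.5 * 9.9926e-21
= 1.0492e-19 J
= 0.6549 eV

0.6549


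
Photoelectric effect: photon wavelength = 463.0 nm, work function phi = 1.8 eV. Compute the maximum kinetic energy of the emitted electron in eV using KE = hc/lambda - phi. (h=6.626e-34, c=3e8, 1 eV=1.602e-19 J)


E_photon = hc / lambda
= (6.626e-34)(3e8) / (463.0e-9)
= 4.2933e-19 J
= 2.68 eV
KE = E_photon - phi
= 2.68 - 1.8
= 0.88 eV

0.88


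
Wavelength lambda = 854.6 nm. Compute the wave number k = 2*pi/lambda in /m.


k = 2 * pi / lambda
= 6.2832 / (854.6e-9)
= 6.2832 / 8.5460e-07
= 7.3522e+06 /m

7.3522e+06


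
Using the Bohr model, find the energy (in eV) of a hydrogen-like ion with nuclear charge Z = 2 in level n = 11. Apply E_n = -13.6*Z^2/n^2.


E_n = -13.6 * Z^2 / n^2
= -13.6 * 2^2 / 11^2
= -13.6 * 4 / 121
= -0.4496 eV

-0.4496


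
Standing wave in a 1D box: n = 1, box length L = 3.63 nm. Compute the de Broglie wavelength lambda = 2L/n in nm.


lambda = 2L / n
= 2 * 3.63 / 1
= 7.26 / 1
= 7.26 nm

7.26


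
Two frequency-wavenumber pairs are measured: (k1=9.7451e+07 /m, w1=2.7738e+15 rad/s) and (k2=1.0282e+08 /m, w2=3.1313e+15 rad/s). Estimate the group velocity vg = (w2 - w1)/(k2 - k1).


vg = (w2 - w1) / (k2 - k1)
= (3.1313e+15 - 2.7738e+15) / (1.0282e+08 - 9.7451e+07)
= 3.5750e+14 / 5.3690e+06
= 6.6586e+07 m/s

6.6586e+07


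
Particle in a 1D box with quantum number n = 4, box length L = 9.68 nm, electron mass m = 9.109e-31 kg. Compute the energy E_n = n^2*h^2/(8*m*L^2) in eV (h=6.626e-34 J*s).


E = n^2 * h^2 / (8 * m * L^2)
= 4^2 * (6.626e-34)^2 / (8 * 9.109e-31 * (9.68e-9)^2)
= 16 * 4.3904e-67 / (8 * 9.109e-31 * 9.3702e-17)
= 1.0288e-20 J
= 0.0642 eV

0.0642


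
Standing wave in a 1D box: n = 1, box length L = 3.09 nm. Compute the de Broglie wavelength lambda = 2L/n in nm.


lambda = 2L / n
= 2 * 3.09 / 1
= 6.18 / 1
= 6.18 nm

6.18


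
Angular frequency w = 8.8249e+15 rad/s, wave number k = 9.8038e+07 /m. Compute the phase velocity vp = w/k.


vp = w / k
= 8.8249e+15 / 9.8038e+07
= 9.0015e+07 m/s

9.0015e+07


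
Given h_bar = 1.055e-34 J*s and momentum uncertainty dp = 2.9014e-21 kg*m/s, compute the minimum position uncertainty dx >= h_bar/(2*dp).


dx = h_bar / (2 * dp)
= 1.055e-34 / (2 * 2.9014e-21)
= 1.055e-34 / 5.8028e-21
= 1.8181e-14 m

1.8181e-14


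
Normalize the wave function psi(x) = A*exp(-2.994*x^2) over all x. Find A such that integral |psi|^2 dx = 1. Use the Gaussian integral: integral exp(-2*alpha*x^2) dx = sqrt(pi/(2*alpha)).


integral |psi|^2 dx = A^2 * sqrt(pi/(2*alpha)) = 1
A^2 = sqrt(2*alpha/pi)
= sqrt(2 * 2.994 / pi)
= 1.380594
A = sqrt(1.380594)
= 1.175

1.175


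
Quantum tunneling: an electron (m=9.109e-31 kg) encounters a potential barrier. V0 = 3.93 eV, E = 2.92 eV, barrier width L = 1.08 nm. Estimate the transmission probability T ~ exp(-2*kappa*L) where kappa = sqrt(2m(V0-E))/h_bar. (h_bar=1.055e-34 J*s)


V0 - E = 1.01 eV = 1.6180e-19 J
kappa = sqrt(2 * m * (V0-E)) / h_bar
= sqrt(2 * 9.109e-31 * 1.6180e-19) / 1.055e-34
= 5.1462e+09 /m
2*kappa*L = 2 * 5.1462e+09 * 1.08e-9
= 11.1159
T = exp(-11.1159) = 1.487434e-05

1.487434e-05


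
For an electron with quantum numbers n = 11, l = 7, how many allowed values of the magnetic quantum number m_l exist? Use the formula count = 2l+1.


m_l ranges from -l to +l in integer steps
So m_l goes from -7 to +7
Count = 2l + 1 = 2*7 + 1
= 15

15


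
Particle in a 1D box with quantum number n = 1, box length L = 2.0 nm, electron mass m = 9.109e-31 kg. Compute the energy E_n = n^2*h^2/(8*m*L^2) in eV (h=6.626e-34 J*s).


E = n^2 * h^2 / (8 * m * L^2)
= 1^2 * (6.626e-34)^2 / (8 * 9.109e-31 * (2.0e-9)^2)
= 1 * 4.3904e-67 / (8 * 9.109e-31 * 4.0000e-18)
= 1.5062e-20 J
= 0.094 eV

0.094


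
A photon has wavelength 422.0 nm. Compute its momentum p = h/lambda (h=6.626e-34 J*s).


p = h / lambda
= 6.626e-34 / (422.0e-9)
= 6.626e-34 / 4.2200e-07
= 1.5701e-27 kg*m/s

1.5701e-27


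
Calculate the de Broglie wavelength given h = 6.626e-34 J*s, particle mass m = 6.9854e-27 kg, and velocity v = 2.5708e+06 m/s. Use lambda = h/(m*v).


lambda = h / (m * v)
= 6.626e-34 / (6.9854e-27 * 2.5708e+06)
= 6.626e-34 / 1.7958e-20
= 3.6897e-14 m

3.6897e-14


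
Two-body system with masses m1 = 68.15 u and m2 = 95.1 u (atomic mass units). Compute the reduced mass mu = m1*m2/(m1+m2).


mu = m1 * m2 / (m1 + m2)
= 68.15 * 95.1 / (68.15 + 95.1)
= 6481.065 / 163.25
= 39.7002 u

39.7002


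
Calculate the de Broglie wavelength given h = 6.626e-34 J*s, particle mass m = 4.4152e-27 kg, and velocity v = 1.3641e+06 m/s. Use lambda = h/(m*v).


lambda = h / (m * v)
= 6.626e-34 / (4.4152e-27 * 1.3641e+06)
= 6.626e-34 / 6.0228e-21
= 1.1002e-13 m

1.1002e-13


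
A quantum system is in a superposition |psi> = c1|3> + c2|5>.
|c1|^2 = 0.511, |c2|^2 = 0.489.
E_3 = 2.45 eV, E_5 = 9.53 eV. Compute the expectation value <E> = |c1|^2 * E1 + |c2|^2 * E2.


<E> = |c1|^2 * E1 + |c2|^2 * E2
= 0.511 * 2.45 + 0.489 * 9.53
= 1.252 + 4.6602
= 5.9121 eV

5.9121


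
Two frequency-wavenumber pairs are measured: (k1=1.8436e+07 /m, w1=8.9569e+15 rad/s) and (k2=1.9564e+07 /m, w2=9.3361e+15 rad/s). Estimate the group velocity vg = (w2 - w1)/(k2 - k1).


vg = (w2 - w1) / (k2 - k1)
= (9.3361e+15 - 8.9569e+15) / (1.9564e+07 - 1.8436e+07)
= 3.7920e+14 / 1.1280e+06
= 3.3617e+08 m/s

3.3617e+08


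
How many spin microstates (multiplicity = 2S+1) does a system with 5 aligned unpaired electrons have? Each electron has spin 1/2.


Total spin S = N * (1/2) = 5 * 0.5 = 2.5
Spin multiplicity = 2S + 1
= 2 * 2.5 + 1
= 6

6


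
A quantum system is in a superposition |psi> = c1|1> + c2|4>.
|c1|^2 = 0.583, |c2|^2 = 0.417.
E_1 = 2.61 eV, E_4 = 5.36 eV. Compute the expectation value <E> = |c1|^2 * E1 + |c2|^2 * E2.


<E> = |c1|^2 * E1 + |c2|^2 * E2
= 0.583 * 2.61 + 0.417 * 5.36
= 1.5216 + 2.2351
= 3.7568 eV

3.7568


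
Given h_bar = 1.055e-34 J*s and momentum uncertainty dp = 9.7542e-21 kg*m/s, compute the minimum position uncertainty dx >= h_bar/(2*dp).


dx = h_bar / (2 * dp)
= 1.055e-34 / (2 * 9.7542e-21)
= 1.055e-34 / 1.9508e-20
= 5.4079e-15 m

5.4079e-15


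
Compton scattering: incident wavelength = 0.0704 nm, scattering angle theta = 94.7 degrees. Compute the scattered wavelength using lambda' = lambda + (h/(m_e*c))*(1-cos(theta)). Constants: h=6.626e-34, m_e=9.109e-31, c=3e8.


Compton wavelength: h/(m_e*c) = 2.4247e-12 m
d_lambda = 2.4247e-12 * (1 - cos(94.7 deg))
= 2.4247e-12 * 1.081939
= 2.6234e-12 m = 0.002623 nm
lambda' = 0.0704 + 0.002623
= 0.073023 nm

0.073023


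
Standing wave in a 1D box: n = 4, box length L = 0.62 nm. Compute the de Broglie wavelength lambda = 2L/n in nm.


lambda = 2L / n
= 2 * 0.62 / 4
= 1.24 / 4
= 0.31 nm

0.31


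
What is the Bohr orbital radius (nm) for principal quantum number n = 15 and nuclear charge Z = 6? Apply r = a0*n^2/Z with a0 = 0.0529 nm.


r = a0 * n^2 / Z
= 0.0529 * 15^2 / 6
= 0.0529 * 225 / 6
= 1.9837 nm

1.9837


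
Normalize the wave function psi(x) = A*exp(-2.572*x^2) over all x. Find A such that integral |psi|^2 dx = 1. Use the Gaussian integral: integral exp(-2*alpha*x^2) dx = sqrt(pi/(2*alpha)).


integral |psi|^2 dx = A^2 * sqrt(pi/(2*alpha)) = 1
A^2 = sqrt(2*alpha/pi)
= sqrt(2 * 2.572 / pi)
= 1.279604
A = sqrt(1.279604)
= 1.1312

1.1312


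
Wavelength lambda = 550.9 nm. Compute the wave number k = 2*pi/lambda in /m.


k = 2 * pi / lambda
= 6.2832 / (550.9e-9)
= 6.2832 / 5.5090e-07
= 1.1405e+07 /m

1.1405e+07


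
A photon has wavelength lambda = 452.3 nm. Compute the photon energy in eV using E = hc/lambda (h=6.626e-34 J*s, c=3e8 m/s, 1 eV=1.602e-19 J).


E = hc / lambda
= (6.626e-34)(3e8) / (452.3e-9)
= 1.9878e-25 / 4.5230e-07
= 4.3949e-19 J
Converting to eV: 4.3949e-19 / 1.602e-19
= 2.7434 eV

2.7434


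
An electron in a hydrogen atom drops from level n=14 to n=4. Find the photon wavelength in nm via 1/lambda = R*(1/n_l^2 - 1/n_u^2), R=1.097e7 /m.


1/lambda = R * (1/n_l^2 - 1/n_u^2)
= 1.097e7 * (1/4^2 - 1/14^2)
= 1.097e7 * (0.0625 - 0.005102)
= 1.097e7 * 0.057398
= 6.2966e+05 /m
lambda = 1 / 6.2966e+05 = 1588.1698 nm

1588.1698


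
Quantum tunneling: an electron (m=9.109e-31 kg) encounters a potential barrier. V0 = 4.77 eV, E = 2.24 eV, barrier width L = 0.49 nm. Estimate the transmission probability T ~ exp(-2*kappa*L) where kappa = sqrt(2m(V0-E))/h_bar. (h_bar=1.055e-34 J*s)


V0 - E = 2.53 eV = 4.0531e-19 J
kappa = sqrt(2 * m * (V0-E)) / h_bar
= sqrt(2 * 9.109e-31 * 4.0531e-19) / 1.055e-34
= 8.1450e+09 /m
2*kappa*L = 2 * 8.1450e+09 * 0.49e-9
= 7.9821
T = exp(-7.9821) = 3.415320e-04

3.415320e-04


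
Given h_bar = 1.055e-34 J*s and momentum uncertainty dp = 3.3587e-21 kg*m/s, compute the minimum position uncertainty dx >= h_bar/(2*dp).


dx = h_bar / (2 * dp)
= 1.055e-34 / (2 * 3.3587e-21)
= 1.055e-34 / 6.7174e-21
= 1.5705e-14 m

1.5705e-14


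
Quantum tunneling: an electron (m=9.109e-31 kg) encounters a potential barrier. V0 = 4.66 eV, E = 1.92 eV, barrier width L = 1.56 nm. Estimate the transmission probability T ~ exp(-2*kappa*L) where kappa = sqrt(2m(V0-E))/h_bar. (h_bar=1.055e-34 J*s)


V0 - E = 2.74 eV = 4.3895e-19 J
kappa = sqrt(2 * m * (V0-E)) / h_bar
= sqrt(2 * 9.109e-31 * 4.3895e-19) / 1.055e-34
= 8.4763e+09 /m
2*kappa*L = 2 * 8.4763e+09 * 1.56e-9
= 26.4459
T = exp(-26.4459) = 3.270950e-12

3.270950e-12


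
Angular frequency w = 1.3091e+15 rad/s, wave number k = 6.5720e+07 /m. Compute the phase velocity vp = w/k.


vp = w / k
= 1.3091e+15 / 6.5720e+07
= 1.9919e+07 m/s

1.9919e+07


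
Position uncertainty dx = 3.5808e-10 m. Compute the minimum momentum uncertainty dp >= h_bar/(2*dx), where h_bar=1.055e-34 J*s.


dp = h_bar / (2 * dx)
= 1.055e-34 / (2 * 3.5808e-10)
= 1.055e-34 / 7.1616e-10
= 1.4731e-25 kg*m/s

1.4731e-25


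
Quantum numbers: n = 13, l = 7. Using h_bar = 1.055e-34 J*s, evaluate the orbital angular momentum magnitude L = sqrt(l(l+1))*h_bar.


L = sqrt(l*(l+1)) * h_bar
= sqrt(7 * 8) * 1.055e-34
= sqrt(56) * 1.055e-34
= 7.4833 * 1.055e-34
= 7.8949e-34 J*s

7.8949e-34


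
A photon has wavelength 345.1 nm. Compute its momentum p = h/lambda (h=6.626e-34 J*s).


p = h / lambda
= 6.626e-34 / (345.1e-9)
= 6.626e-34 / 3.4510e-07
= 1.9200e-27 kg*m/s

1.9200e-27


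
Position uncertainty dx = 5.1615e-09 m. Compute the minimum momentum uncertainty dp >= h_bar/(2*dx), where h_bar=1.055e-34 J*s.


dp = h_bar / (2 * dx)
= 1.055e-34 / (2 * 5.1615e-09)
= 1.055e-34 / 1.0323e-08
= 1.0220e-26 kg*m/s

1.0220e-26


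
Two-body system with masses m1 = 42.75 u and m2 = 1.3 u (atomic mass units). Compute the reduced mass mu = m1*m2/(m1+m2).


mu = m1 * m2 / (m1 + m2)
= 42.75 * 1.3 / (42.75 + 1.3)
= 55.575 / 44.05
= 1.2616 u

1.2616


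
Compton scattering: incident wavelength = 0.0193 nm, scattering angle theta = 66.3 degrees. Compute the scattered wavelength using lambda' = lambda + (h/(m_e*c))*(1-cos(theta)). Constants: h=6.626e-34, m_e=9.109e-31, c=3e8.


Compton wavelength: h/(m_e*c) = 2.4247e-12 m
d_lambda = 2.4247e-12 * (1 - cos(66.3 deg))
= 2.4247e-12 * 0.598052
= 1.4501e-12 m = 0.00145 nm
lambda' = 0.0193 + 0.00145
= 0.02075 nm

0.02075


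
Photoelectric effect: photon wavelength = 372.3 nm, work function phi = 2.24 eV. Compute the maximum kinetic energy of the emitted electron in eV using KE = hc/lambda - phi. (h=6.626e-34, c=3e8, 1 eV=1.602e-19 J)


E_photon = hc / lambda
= (6.626e-34)(3e8) / (372.3e-9)
= 5.3392e-19 J
= 3.3329 eV
KE = E_photon - phi
= 3.3329 - 2.24
= 1.0929 eV

1.0929


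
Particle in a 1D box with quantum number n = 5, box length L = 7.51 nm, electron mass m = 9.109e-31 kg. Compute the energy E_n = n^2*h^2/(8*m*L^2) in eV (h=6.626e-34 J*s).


E = n^2 * h^2 / (8 * m * L^2)
= 5^2 * (6.626e-34)^2 / (8 * 9.109e-31 * (7.51e-9)^2)
= 25 * 4.3904e-67 / (8 * 9.109e-31 * 5.6400e-17)
= 2.6706e-20 J
= 0.1667 eV

0.1667


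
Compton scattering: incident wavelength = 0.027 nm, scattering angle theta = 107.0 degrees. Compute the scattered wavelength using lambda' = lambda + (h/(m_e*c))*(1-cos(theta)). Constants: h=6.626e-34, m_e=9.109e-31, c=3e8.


Compton wavelength: h/(m_e*c) = 2.4247e-12 m
d_lambda = 2.4247e-12 * (1 - cos(107.0 deg))
= 2.4247e-12 * 1.292372
= 3.1336e-12 m = 0.003134 nm
lambda' = 0.027 + 0.003134
= 0.030134 nm

0.030134


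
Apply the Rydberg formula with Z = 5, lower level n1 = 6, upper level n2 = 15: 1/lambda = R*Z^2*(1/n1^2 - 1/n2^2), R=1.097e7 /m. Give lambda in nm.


1/lambda = R * Z^2 * (1/n1^2 - 1/n2^2)
= 1.097e7 * 5^2 * (1/6^2 - 1/15^2)
= 1.097e7 * 25 * (0.027778 - 0.004444)
= 6.3992e+06 /m
lambda = 1 / 6.3992e+06
= 156.2703 nm

156.2703


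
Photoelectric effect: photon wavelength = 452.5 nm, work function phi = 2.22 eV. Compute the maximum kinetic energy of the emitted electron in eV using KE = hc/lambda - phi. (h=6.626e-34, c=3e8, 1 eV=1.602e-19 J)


E_photon = hc / lambda
= (6.626e-34)(3e8) / (452.5e-9)
= 4.3929e-19 J
= 2.7422 eV
KE = E_photon - phi
= 2.7422 - 2.22
= 0.5222 eV

0.5222


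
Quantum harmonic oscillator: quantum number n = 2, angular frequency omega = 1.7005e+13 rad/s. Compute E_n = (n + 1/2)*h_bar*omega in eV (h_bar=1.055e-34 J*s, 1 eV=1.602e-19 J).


E = (n + 1/2) * h_bar * omega
= (2 + 0.5) * 1.055e-34 * 1.7005e+13
= 2.5 * 1.7940e-21
= 4.4851e-21 J
= 0.028 eV

0.028


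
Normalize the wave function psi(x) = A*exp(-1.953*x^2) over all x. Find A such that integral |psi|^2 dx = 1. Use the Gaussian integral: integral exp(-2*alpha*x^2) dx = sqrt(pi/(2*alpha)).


integral |psi|^2 dx = A^2 * sqrt(pi/(2*alpha)) = 1
A^2 = sqrt(2*alpha/pi)
= sqrt(2 * 1.953 / pi)
= 1.115042
A = sqrt(1.115042)
= 1.056

1.056


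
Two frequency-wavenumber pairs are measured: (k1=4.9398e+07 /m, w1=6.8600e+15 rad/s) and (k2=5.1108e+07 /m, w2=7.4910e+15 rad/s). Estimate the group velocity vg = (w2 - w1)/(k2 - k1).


vg = (w2 - w1) / (k2 - k1)
= (7.4910e+15 - 6.8600e+15) / (5.1108e+07 - 4.9398e+07)
= 6.3100e+14 / 1.7100e+06
= 3.6901e+08 m/s

3.6901e+08


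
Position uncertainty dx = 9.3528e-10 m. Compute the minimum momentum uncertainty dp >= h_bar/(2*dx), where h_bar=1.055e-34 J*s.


dp = h_bar / (2 * dx)
= 1.055e-34 / (2 * 9.3528e-10)
= 1.055e-34 / 1.8706e-09
= 5.6400e-26 kg*m/s

5.6400e-26


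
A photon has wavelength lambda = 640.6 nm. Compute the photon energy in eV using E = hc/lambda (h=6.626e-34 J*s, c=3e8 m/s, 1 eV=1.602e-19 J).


E = hc / lambda
= (6.626e-34)(3e8) / (640.6e-9)
= 1.9878e-25 / 6.4060e-07
= 3.1030e-19 J
Converting to eV: 3.1030e-19 / 1.602e-19
= 1.937 eV

1.937


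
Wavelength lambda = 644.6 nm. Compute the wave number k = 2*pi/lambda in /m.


k = 2 * pi / lambda
= 6.2832 / (644.6e-9)
= 6.2832 / 6.4460e-07
= 9.7474e+06 /m

9.7474e+06


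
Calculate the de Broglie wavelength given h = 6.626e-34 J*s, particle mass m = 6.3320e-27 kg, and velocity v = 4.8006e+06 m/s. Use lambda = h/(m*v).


lambda = h / (m * v)
= 6.626e-34 / (6.3320e-27 * 4.8006e+06)
= 6.626e-34 / 3.0397e-20
= 2.1798e-14 m

2.1798e-14


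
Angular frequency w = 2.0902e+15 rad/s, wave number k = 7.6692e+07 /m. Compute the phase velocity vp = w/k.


vp = w / k
= 2.0902e+15 / 7.6692e+07
= 2.7254e+07 m/s

2.7254e+07


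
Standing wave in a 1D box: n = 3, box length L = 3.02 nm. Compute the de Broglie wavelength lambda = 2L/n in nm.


lambda = 2L / n
= 2 * 3.02 / 3
= 6.04 / 3
= 2.0133 nm

2.0133


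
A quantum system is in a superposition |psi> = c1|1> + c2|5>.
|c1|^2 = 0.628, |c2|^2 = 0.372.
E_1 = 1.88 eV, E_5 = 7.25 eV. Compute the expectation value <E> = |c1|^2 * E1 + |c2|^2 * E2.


<E> = |c1|^2 * E1 + |c2|^2 * E2
= 0.628 * 1.88 + 0.372 * 7.25
= 1.1806 + 2.697
= 3.8776 eV

3.8776


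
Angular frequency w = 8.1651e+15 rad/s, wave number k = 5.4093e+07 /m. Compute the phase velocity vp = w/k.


vp = w / k
= 8.1651e+15 / 5.4093e+07
= 1.5095e+08 m/s

1.5095e+08


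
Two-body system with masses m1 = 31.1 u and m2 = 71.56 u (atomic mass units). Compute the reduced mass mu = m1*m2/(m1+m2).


mu = m1 * m2 / (m1 + m2)
= 31.1 * 71.56 / (31.1 + 71.56)
= 2225.516 / 102.66
= 21.6785 u

21.6785


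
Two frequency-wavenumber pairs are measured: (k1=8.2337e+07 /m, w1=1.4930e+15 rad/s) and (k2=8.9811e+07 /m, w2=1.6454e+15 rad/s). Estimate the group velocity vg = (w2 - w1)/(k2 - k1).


vg = (w2 - w1) / (k2 - k1)
= (1.6454e+15 - 1.4930e+15) / (8.9811e+07 - 8.2337e+07)
= 1.5240e+14 / 7.4740e+06
= 2.0391e+07 m/s

2.0391e+07


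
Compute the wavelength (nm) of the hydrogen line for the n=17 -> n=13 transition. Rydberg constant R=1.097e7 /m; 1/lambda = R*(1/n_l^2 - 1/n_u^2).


1/lambda = R * (1/n_l^2 - 1/n_u^2)
= 1.097e7 * (1/13^2 - 1/17^2)
= 1.097e7 * (0.005917 - 0.00346)
= 1.097e7 * 0.002457
= 2.6953e+04 /m
lambda = 1 / 2.6953e+04 = 37101.9447 nm

37101.9447


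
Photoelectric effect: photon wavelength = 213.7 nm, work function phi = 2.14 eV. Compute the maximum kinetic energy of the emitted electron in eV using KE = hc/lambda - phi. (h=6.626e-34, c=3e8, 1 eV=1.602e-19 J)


E_photon = hc / lambda
= (6.626e-34)(3e8) / (213.7e-9)
= 9.3018e-19 J
= 5.8064 eV
KE = E_photon - phi
= 5.8064 - 2.14
= 3.6664 eV

3.6664


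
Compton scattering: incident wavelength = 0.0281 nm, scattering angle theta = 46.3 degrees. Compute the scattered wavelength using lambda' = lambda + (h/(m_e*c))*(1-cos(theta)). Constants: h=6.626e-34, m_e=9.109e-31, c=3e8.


Compton wavelength: h/(m_e*c) = 2.4247e-12 m
d_lambda = 2.4247e-12 * (1 - cos(46.3 deg))
= 2.4247e-12 * 0.309118
= 7.4952e-13 m = 0.00075 nm
lambda' = 0.0281 + 0.00075
= 0.02885 nm

0.02885


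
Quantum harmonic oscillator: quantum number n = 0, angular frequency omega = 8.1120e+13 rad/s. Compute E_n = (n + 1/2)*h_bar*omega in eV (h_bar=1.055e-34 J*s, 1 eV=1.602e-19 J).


E = (n + 1/2) * h_bar * omega
= (0 + 0.5) * 1.055e-34 * 8.1120e+13
= 0.5 * 8.5582e-21
= 4.2791e-21 J
= 0.0267 eV

0.0267


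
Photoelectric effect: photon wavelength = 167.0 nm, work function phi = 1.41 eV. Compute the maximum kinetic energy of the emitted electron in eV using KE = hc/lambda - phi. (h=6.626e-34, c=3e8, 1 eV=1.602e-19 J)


E_photon = hc / lambda
= (6.626e-34)(3e8) / (167.0e-9)
= 1.1903e-18 J
= 7.4301 eV
KE = E_photon - phi
= 7.4301 - 1.41
= 6.0201 eV

6.0201


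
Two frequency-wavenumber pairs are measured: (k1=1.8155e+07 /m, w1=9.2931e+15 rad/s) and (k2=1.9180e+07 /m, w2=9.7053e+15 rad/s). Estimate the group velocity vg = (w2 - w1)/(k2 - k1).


vg = (w2 - w1) / (k2 - k1)
= (9.7053e+15 - 9.2931e+15) / (1.9180e+07 - 1.8155e+07)
= 4.1220e+14 / 1.0250e+06
= 4.0215e+08 m/s

4.0215e+08


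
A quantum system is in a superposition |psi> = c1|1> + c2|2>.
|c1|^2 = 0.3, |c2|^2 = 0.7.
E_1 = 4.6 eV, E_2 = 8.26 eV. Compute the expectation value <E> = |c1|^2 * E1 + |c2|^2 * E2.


<E> = |c1|^2 * E1 + |c2|^2 * E2
= 0.3 * 4.6 + 0.7 * 8.26
= 1.38 + 5.782
= 7.162 eV

7.162


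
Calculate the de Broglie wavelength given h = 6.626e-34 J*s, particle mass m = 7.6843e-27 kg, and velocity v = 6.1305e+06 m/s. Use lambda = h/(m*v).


lambda = h / (m * v)
= 6.626e-34 / (7.6843e-27 * 6.1305e+06)
= 6.626e-34 / 4.7109e-20
= 1.4065e-14 m

1.4065e-14


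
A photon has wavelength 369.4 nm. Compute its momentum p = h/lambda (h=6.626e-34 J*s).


p = h / lambda
= 6.626e-34 / (369.4e-9)
= 6.626e-34 / 3.6940e-07
= 1.7937e-27 kg*m/s

1.7937e-27


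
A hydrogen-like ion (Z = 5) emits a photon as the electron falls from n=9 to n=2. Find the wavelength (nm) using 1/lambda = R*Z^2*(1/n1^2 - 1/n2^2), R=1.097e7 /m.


1/lambda = R * Z^2 * (1/n1^2 - 1/n2^2)
= 1.097e7 * 5^2 * (1/2^2 - 1/9^2)
= 1.097e7 * 25 * (0.25 - 0.012346)
= 6.5177e+07 /m
lambda = 1 / 6.5177e+07
= 15.3429 nm

15.3429


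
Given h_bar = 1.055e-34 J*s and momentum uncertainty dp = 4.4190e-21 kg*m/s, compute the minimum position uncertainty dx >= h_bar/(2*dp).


dx = h_bar / (2 * dp)
= 1.055e-34 / (2 * 4.4190e-21)
= 1.055e-34 / 8.8380e-21
= 1.1937e-14 m

1.1937e-14


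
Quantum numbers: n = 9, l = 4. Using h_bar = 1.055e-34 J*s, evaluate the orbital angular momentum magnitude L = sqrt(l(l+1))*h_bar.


L = sqrt(l*(l+1)) * h_bar
= sqrt(4 * 5) * 1.055e-34
= sqrt(20) * 1.055e-34
= 4.4721 * 1.055e-34
= 4.7181e-34 J*s

4.7181e-34


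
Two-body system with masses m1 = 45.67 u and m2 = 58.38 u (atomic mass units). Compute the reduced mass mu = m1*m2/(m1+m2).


mu = m1 * m2 / (m1 + m2)
= 45.67 * 58.38 / (45.67 + 58.38)
= 2666.2146 / 104.05
= 25.6244 u

25.6244


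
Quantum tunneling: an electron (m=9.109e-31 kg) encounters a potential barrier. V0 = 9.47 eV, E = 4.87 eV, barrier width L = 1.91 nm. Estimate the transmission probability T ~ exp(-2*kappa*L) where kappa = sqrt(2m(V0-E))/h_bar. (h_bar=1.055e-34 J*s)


V0 - E = 4.6 eV = 7.3692e-19 J
kappa = sqrt(2 * m * (V0-E)) / h_bar
= sqrt(2 * 9.109e-31 * 7.3692e-19) / 1.055e-34
= 1.0983e+10 /m
2*kappa*L = 2 * 1.0983e+10 * 1.91e-9
= 41.9538
T = exp(-41.9538) = 6.021312e-19

6.021312e-19


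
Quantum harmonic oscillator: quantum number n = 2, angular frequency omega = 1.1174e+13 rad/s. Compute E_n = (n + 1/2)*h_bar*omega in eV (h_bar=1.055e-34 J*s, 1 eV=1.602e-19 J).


E = (n + 1/2) * h_bar * omega
= (2 + 0.5) * 1.055e-34 * 1.1174e+13
= 2.5 * 1.1789e-21
= 2.9471e-21 J
= 0.0184 eV

0.0184


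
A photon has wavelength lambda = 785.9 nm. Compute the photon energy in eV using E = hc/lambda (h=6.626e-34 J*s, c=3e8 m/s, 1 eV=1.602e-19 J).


E = hc / lambda
= (6.626e-34)(3e8) / (785.9e-9)
= 1.9878e-25 / 7.8590e-07
= 2.5293e-19 J
Converting to eV: 2.5293e-19 / 1.602e-19
= 1.5789 eV

1.5789


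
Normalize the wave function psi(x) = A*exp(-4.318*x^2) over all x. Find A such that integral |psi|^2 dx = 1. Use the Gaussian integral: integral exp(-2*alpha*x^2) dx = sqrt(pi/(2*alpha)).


integral |psi|^2 dx = A^2 * sqrt(pi/(2*alpha)) = 1
A^2 = sqrt(2*alpha/pi)
= sqrt(2 * 4.318 / pi)
= 1.657988
A = sqrt(1.657988)
= 1.2876

1.2876


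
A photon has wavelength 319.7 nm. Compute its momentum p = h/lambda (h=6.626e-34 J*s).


p = h / lambda
= 6.626e-34 / (319.7e-9)
= 6.626e-34 / 3.1970e-07
= 2.0726e-27 kg*m/s

2.0726e-27


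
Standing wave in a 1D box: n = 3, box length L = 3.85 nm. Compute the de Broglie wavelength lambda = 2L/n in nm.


lambda = 2L / n
= 2 * 3.85 / 3
= 7.7 / 3
= 2.5667 nm

2.5667


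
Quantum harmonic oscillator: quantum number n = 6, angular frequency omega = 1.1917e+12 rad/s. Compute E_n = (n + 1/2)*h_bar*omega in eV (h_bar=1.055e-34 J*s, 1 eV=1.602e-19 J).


E = (n + 1/2) * h_bar * omega
= (6 + 0.5) * 1.055e-34 * 1.1917e+12
= 6.5 * 1.2572e-22
= 8.1721e-22 J
= 0.0051 eV

0.0051


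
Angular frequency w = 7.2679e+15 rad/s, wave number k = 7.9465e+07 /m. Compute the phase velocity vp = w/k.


vp = w / k
= 7.2679e+15 / 7.9465e+07
= 9.1460e+07 m/s

9.1460e+07


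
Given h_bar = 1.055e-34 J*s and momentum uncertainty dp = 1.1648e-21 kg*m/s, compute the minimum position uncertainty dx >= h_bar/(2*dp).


dx = h_bar / (2 * dp)
= 1.055e-34 / (2 * 1.1648e-21)
= 1.055e-34 / 2.3296e-21
= 4.5287e-14 m

4.5287e-14
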